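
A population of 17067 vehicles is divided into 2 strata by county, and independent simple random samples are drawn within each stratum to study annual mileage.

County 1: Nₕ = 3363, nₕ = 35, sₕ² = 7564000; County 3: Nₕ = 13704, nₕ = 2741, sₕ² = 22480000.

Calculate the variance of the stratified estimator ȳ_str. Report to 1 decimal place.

Var(ȳ_str) = Σₕ Wₕ²(1 − fₕ)sₕ²/nₕ with Wₕ = Nₕ/N, N = 17067.
County 1: Wₕ = 0.19704693; term = 0.19704693²·(1 − 0.01040737)·7564000/35 = 8303.846.
County 3: Wₕ = 0.80295307; term = 0.80295307²·(1 − 0.20001459)·22480000/2741 = 4230.0905.
Sum = 12533.937.

12533.9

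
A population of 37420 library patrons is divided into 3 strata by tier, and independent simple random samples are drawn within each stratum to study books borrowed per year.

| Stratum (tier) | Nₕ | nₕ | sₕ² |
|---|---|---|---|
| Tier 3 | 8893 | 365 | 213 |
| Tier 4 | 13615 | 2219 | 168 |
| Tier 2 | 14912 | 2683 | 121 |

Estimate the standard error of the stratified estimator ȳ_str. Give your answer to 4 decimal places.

0.2142

Var(ȳ_str) = Σₕ Wₕ²(1 − fₕ)sₕ²/nₕ with Wₕ = Nₕ/N, N = 37420.
Tier 3: Wₕ = 0.23765366; term = 0.23765366²·(1 − 0.04104352)·213/365 = 0.031606373.
Tier 4: Wₕ = 0.36384286; term = 0.36384286²·(1 − 0.16298201)·168/2219 = 0.0083890832.
Tier 2: Wₕ = 0.39850347; term = 0.39850347²·(1 − 0.17992221)·121/2683 = 0.0058733242.
Sum = 0.04586878.
SE = √(0.04586878) = 0.2142.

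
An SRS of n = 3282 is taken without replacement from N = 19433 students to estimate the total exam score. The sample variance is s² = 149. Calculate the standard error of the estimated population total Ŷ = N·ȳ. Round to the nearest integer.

Var(Ŷ) = N²·Var(ȳ) = N²·(1 − n/N)·s²/n.
f = 3282/19433 = 0.16888797; Var(ȳ) = 0.83111203·149/3282 = 0.037731777.
Var(Ŷ) = 19433² · 0.037731777 = 1.4249084 × 10^7.
SE(Ŷ) = √(1.4249084 × 10^7) = 3775.

3775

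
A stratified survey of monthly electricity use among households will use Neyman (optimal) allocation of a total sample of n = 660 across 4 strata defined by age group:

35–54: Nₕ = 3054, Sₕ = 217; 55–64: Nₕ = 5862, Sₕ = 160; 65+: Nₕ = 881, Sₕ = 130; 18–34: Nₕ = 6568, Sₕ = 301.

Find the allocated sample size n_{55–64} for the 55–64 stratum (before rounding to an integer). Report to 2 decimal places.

167.66

Neyman allocation: nₕ = n·NₕSₕ / Σⱼ NⱼSⱼ.
Σ NⱼSⱼ = 3054·217 + 5862·160 + 881·130 + 6568·301 = 3.692136 × 10^6.
n_{55–64} = 660·5862·160 / (3.692136 × 10^6) = 167.66.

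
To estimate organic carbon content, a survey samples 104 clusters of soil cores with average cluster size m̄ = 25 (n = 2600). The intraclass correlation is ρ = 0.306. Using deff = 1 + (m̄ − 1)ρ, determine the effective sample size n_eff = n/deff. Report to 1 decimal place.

deff = 1 + (25 − 1)·0.306 = 1 + 7.344 = 8.344.
n_eff = 2600 / 8.344 = 311.6.

311.6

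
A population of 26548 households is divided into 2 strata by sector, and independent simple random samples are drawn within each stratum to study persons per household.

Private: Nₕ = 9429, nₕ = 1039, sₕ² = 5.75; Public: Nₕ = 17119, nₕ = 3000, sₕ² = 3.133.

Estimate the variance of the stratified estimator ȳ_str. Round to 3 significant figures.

9.79 × 10^-4

Var(ȳ_str) = Σₕ Wₕ²(1 − fₕ)sₕ²/nₕ with Wₕ = Nₕ/N, N = 26548.
Private: Wₕ = 0.35516800; term = 0.35516800²·(1 − 0.11019196)·5.75/1039 = 6.211783 × 10^-4.
Public: Wₕ = 0.64483200; term = 0.64483200²·(1 − 0.17524388)·3.133/3000 = 3.5814414 × 10^-4.
Sum = 9.7932244 × 10^-4.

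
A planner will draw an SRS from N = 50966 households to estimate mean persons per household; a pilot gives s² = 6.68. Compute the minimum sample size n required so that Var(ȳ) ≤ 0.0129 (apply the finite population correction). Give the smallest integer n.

513

Without fpc, n₀ = s²/D = 6.68/0.0129 = 517.8295.
With fpc, (1 − n/N)·s²/n ≤ D requires n ≥ n₀/(1 + n₀/N) = 517.8295/(1 + 517.8295/50966) = 512.6211.
Rounding up, n = 513.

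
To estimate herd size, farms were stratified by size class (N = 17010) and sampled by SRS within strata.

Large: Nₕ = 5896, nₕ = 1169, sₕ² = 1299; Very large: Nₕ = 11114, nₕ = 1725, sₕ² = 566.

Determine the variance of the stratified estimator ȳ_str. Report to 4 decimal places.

0.2254

Var(ȳ_str) = Σₕ Wₕ²(1 − fₕ)sₕ²/nₕ with Wₕ = Nₕ/N, N = 17010.
Large: Wₕ = 0.34661964; term = 0.34661964²·(1 − 0.19827001)·1299/1169 = 0.10703581.
Very large: Wₕ = 0.65338036; term = 0.65338036²·(1 − 0.15520965)·566/1725 = 0.1183337.
Sum = 0.22536951.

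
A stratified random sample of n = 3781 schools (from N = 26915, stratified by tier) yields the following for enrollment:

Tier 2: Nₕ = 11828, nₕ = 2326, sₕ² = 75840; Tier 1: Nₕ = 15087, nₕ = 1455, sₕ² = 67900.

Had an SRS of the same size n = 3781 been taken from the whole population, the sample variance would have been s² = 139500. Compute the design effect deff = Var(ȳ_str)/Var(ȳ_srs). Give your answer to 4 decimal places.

0.5773

Var(ȳ_str) = Σ Wₕ²(1−fₕ)sₕ²/nₕ with Wₕ = Nₕ/26915:
  Tier 2: (11828/26915)²·(1−2326/11828)·75840/2326 = 5.0585516
  Tier 1: (15087/26915)²·(1−1455/15087)·67900/1455 = 13.24892
  → Var(ȳ_str) = 18.307472.
Var(ȳ_srs) = (1 − 3781/26915)·139500/3781 = 31.712018.
deff = 18.307472 / 31.712018 = 0.5773.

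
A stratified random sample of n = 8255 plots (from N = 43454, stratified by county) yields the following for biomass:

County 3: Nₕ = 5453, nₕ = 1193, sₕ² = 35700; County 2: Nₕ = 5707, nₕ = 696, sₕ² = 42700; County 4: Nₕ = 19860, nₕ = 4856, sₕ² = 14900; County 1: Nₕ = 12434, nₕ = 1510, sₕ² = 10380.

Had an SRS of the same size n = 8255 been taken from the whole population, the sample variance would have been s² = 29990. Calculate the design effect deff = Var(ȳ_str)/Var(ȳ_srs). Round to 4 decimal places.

Var(ȳ_str) = Σ Wₕ²(1−fₕ)sₕ²/nₕ with Wₕ = Nₕ/43454:
  County 3: (5453/43454)²·(1−1193/5453)·35700/1193 = 0.36814029
  County 2: (5707/43454)²·(1−696/5707)·42700/696 = 0.92916189
  County 4: (19860/43454)²·(1−4856/19860)·14900/4856 = 0.48421069
  County 1: (12434/43454)²·(1−1510/12434)·10380/1510 = 0.49448536
  → Var(ȳ_str) = 2.2759982.
Var(ȳ_srs) = (1 − 8255/43454)·29990/8255 = 2.9427946.
deff = 2.2759982 / 2.9427946 = 0.7734.

0.7734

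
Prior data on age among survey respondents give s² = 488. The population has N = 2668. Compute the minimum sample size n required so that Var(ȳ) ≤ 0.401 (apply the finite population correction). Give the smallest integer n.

Without fpc, n₀ = s²/D = 488/0.401 = 1216.9576.
With fpc, (1 − n/N)·s²/n ≤ D requires n ≥ n₀/(1 + n₀/N) = 1216.9576/(1 + 1216.9576/2668) = 835.7473.
Rounding up, n = 836.

836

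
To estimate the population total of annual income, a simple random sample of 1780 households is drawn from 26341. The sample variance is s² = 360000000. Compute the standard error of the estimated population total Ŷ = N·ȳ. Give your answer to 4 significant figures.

Var(Ŷ) = N²·Var(ȳ) = N²·(1 − n/N)·s²/n.
f = 1780/26341 = 0.06757526; Var(ȳ) = 0.93242474·360000000/1780 = 188580.28.
Var(Ŷ) = 26341² · 188580.28 = 1.308461 × 10^14.
SE(Ŷ) = √(1.308461 × 10^14) = 1.144 × 10^7.

1.144 × 10^7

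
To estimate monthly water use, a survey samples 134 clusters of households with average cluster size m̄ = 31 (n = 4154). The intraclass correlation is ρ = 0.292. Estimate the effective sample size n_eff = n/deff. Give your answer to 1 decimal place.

deff = 1 + (31 − 1)·0.292 = 1 + 8.76 = 9.76.
n_eff = 4154 / 9.76 = 425.6.

425.6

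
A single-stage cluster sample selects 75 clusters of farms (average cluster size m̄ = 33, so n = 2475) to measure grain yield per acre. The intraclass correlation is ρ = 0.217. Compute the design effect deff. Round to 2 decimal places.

7.94

deff = 1 + (33 − 1)·0.217 = 1 + 6.944 = 7.944.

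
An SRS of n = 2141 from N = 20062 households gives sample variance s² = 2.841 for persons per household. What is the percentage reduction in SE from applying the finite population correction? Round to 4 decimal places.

5.4865

f = n/N = 2141/20062 = 0.10671917.
SE_no-fpc = √(s²/n) = 0.036427325; SE_fpc = √((1−f)s²/n) = 0.034428753.
Ratio = √(1−f) = 0.94513535. Reduction = 100·(1 − 0.94513535) = 5.4865%.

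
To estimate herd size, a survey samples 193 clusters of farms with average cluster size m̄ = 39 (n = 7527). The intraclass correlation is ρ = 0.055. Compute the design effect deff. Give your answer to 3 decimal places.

3.090

deff = 1 + (39 − 1)·0.055 = 1 + 2.09 = 3.09.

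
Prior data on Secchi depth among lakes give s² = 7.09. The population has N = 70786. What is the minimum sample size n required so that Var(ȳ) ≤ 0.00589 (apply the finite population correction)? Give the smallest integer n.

1184

Without fpc, n₀ = s²/D = 7.09/0.00589 = 1203.7351.
With fpc, (1 − n/N)·s²/n ≤ D requires n ≥ n₀/(1 + n₀/N) = 1203.7351/(1 + 1203.7351/70786) = 1183.6075.
Rounding up, n = 1184.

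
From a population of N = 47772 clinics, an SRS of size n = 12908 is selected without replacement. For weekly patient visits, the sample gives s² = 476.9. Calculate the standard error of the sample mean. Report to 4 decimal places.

0.1642

Under SRS without replacement, Var(ȳ) = (1 − f)·s²/n with f = n/N = 12908/47772 = 0.27020012.
Var(ȳ) = (1 − 0.27020012)·476.9/12908 = 0.72979988·0.03694608 = 0.026963245.
SE(ȳ) = √(0.026963245) = 0.1642.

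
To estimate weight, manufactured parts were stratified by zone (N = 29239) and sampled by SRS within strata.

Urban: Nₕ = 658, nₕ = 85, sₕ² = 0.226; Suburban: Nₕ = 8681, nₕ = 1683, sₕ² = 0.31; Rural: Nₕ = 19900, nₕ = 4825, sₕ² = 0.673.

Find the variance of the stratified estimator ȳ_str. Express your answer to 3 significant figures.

Var(ȳ_str) = Σₕ Wₕ²(1 − fₕ)sₕ²/nₕ with Wₕ = Nₕ/N, N = 29239.
Urban: Wₕ = 0.02250419; term = 0.02250419²·(1 − 0.12917933)·0.226/85 = 1.1725868 × 10^-6.
Suburban: Wₕ = 0.29689798; term = 0.29689798²·(1 − 0.19387167)·0.31/1683 = 1.3088692 × 10^-5.
Rural: Wₕ = 0.68059783; term = 0.68059783²·(1 − 0.24246231)·0.673/4825 = 4.8944412 × 10^-5.
Sum = 6.3205691 × 10^-5.

6.32 × 10^-5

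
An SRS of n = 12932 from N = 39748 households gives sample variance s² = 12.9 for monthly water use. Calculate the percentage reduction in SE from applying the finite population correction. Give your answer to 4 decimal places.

f = n/N = 12932/39748 = 0.32534970.
SE_no-fpc = √(s²/n) = 0.031583627; SE_fpc = √((1−f)s²/n) = 0.025941875.
Ratio = √(1−f) = 0.82137099. Reduction = 100·(1 − 0.82137099) = 17.8629%.

17.8629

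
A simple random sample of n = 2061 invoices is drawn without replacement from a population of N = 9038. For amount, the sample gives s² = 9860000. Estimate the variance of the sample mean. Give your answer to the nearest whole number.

3693

Under SRS without replacement, Var(ȳ) = (1 − f)·s²/n with f = n/N = 2061/9038 = 0.22803718.
Var(ȳ) = (1 − 0.22803718)·9860000/2061 = 0.77196282·4784.0854 = 3693.1361.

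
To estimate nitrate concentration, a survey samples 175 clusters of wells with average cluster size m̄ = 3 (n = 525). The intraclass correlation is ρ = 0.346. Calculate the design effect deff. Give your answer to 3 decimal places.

deff = 1 + (3 − 1)·0.346 = 1 + 0.692 = 1.692.

1.692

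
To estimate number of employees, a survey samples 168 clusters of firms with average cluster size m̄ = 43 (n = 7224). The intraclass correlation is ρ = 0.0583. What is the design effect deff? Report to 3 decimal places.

3.449

deff = 1 + (43 − 1)·0.0583 = 1 + 2.4486 = 3.4486.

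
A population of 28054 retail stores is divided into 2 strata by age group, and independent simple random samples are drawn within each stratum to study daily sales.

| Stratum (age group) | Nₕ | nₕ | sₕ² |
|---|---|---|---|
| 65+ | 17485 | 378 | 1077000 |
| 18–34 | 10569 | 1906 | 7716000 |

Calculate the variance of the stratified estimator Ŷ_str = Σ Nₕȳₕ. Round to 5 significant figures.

1.2229 × 10^12

Var(Ŷ_str) = Σₕ Nₕ²(1 − fₕ)sₕ²/nₕ.
65+: 17485²·(1 − 378/17485)·1077000/378 = 8.5224291 × 10^11.
18–34: 10569²·(1 − 1906/10569)·7716000/1906 = 3.7065643 × 10^11.
Sum = 1.2228993 × 10^12.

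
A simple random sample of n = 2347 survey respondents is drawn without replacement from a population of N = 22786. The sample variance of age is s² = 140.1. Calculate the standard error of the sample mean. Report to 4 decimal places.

0.2314

Under SRS without replacement, Var(ȳ) = (1 − f)·s²/n with f = n/N = 2347/22786 = 0.10300184.
Var(ȳ) = (1 − 0.10300184)·140.1/2347 = 0.89699816·0.059693225 = 0.053544713.
SE(ȳ) = √(0.053544713) = 0.2314.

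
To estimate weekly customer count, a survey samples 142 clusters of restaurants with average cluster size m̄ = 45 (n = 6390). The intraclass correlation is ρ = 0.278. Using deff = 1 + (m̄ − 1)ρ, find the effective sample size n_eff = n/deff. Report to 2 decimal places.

482.92

deff = 1 + (45 − 1)·0.278 = 1 + 12.232 = 13.232.
n_eff = 6390 / 13.232 = 482.92.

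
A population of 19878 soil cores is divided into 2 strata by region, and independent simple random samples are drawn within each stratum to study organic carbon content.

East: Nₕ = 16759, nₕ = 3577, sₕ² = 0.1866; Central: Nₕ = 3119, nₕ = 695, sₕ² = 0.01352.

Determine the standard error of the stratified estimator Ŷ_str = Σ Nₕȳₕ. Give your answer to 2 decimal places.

108.04

Var(Ŷ_str) = Σₕ Nₕ²(1 − fₕ)sₕ²/nₕ.
East: 16759²·(1 − 3577/16759)·0.1866/3577 = 11524.5.
Central: 3119²·(1 − 695/3119)·0.01352/695 = 147.07535.
Sum = 11671.575.
SE = √(11671.575) = 108.04.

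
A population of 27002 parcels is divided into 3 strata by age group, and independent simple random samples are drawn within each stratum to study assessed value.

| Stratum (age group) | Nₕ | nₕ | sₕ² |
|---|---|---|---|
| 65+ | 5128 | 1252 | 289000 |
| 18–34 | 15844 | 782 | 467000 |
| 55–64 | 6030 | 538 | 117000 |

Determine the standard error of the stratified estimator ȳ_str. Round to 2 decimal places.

14.55

Var(ȳ_str) = Σₕ Wₕ²(1 − fₕ)sₕ²/nₕ with Wₕ = Nₕ/N, N = 27002.
65+: Wₕ = 0.18991186; term = 0.18991186²·(1 − 0.24414977)·289000/1252 = 6.2926479.
18–34: Wₕ = 0.58677135; term = 0.58677135²·(1 − 0.04935622)·467000/782 = 195.46353.
55–64: Wₕ = 0.22331679; term = 0.22331679²·(1 − 0.08922056)·117000/538 = 9.8777848.
Sum = 211.63396.
SE = √(211.63396) = 14.55.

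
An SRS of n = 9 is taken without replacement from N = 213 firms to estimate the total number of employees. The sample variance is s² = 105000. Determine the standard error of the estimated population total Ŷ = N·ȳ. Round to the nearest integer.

Var(Ŷ) = N²·Var(ȳ) = N²·(1 − n/N)·s²/n.
f = 9/213 = 0.04225352; Var(ȳ) = 0.95774648·105000/9 = 11173.709.
Var(Ŷ) = 213² · 11173.709 = 5.0694 × 10^8.
SE(Ŷ) = √(5.0694 × 10^8) = 22515.

22515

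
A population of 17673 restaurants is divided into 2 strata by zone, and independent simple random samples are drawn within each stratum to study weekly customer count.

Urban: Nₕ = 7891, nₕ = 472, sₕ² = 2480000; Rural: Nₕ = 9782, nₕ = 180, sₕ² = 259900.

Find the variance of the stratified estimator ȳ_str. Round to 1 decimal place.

1419.1

Var(ȳ_str) = Σₕ Wₕ²(1 − fₕ)sₕ²/nₕ with Wₕ = Nₕ/N, N = 17673.
Urban: Wₕ = 0.44650031; term = 0.44650031²·(1 − 0.05981498)·2480000/472 = 984.84196.
Rural: Wₕ = 0.55349969; term = 0.55349969²·(1 − 0.01840114)·259900/180 = 434.21276.
Sum = 1419.0547.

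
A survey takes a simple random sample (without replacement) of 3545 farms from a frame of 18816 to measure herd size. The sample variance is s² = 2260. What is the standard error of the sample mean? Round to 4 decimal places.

0.7193

Under SRS without replacement, Var(ȳ) = (1 − f)·s²/n with f = n/N = 3545/18816 = 0.18840349.
Var(ȳ) = (1 − 0.18840349)·2260/3545 = 0.81159651·0.63751763 = 0.51740709.
SE(ȳ) = √(0.51740709) = 0.7193.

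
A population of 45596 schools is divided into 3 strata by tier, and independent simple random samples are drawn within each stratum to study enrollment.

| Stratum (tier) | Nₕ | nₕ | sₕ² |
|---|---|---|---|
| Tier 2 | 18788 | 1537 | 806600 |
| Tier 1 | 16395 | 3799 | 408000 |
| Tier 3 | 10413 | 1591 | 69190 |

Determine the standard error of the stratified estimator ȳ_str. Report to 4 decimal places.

9.7161

Var(ȳ_str) = Σₕ Wₕ²(1 − fₕ)sₕ²/nₕ with Wₕ = Nₕ/N, N = 45596.
Tier 2: Wₕ = 0.41205369; term = 0.41205369²·(1 − 0.08180754)·806600/1537 = 81.813635.
Tier 1: Wₕ = 0.35957102; term = 0.35957102²·(1 − 0.23171699)·408000/3799 = 10.667962.
Tier 3: Wₕ = 0.22837530; term = 0.22837530²·(1 − 0.15278978)·69190/1591 = 1.9215982.
Sum = 94.403195.
SE = √(94.403195) = 9.7161.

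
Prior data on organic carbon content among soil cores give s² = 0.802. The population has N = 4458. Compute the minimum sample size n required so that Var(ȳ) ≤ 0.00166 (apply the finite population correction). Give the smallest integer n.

436

Without fpc, n₀ = s²/D = 0.802/0.00166 = 483.1325.
With fpc, (1 − n/N)·s²/n ≤ D requires n ≥ n₀/(1 + n₀/N) = 483.1325/(1 + 483.1325/4458) = 435.8929.
Rounding up, n = 436.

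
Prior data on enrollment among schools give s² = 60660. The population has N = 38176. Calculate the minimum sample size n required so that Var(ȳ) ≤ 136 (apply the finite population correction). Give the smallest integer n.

Without fpc, n₀ = s²/D = 60660/136 = 446.0294.
With fpc, (1 − n/N)·s²/n ≤ D requires n ≥ n₀/(1 + n₀/N) = 446.0294/(1 + 446.0294/38176) = 440.8784.
Rounding up, n = 441.

441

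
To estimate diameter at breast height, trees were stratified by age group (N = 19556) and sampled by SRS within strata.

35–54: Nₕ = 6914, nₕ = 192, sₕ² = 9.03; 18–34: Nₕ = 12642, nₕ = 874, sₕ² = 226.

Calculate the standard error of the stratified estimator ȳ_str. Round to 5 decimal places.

Var(ȳ_str) = Σₕ Wₕ²(1 − fₕ)sₕ²/nₕ with Wₕ = Nₕ/N, N = 19556.
35–54: Wₕ = 0.35354878; term = 0.35354878²·(1 − 0.02776974)·9.03/192 = 0.0057155016.
18–34: Wₕ = 0.64645122; term = 0.64645122²·(1 − 0.06913463)·226/874 = 0.10059014.
Sum = 0.10630564.
SE = √(0.10630564) = 0.32605.

0.32605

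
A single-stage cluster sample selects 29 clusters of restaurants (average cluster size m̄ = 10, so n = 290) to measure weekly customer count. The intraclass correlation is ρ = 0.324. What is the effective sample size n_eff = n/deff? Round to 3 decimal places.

deff = 1 + (10 − 1)·0.324 = 1 + 2.916 = 3.916.
n_eff = 290 / 3.916 = 74.055.

74.055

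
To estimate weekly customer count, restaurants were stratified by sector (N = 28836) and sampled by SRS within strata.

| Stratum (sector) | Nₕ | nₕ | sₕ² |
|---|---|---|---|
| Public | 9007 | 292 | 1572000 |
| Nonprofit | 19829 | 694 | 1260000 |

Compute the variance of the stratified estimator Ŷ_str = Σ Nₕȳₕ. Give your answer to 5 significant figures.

1.1115 × 10^12

Var(Ŷ_str) = Σₕ Nₕ²(1 − fₕ)sₕ²/nₕ.
Public: 9007²·(1 − 292/9007)·1572000/292 = 4.2258808 × 10^11.
Nonprofit: 19829²·(1 − 694/19829)·1260000/694 = 6.8887489 × 10^11.
Sum = 1.111463 × 10^12.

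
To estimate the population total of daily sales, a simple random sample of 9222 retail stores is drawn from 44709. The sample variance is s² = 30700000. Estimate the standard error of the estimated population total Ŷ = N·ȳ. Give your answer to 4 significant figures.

Var(Ŷ) = N²·Var(ȳ) = N²·(1 − n/N)·s²/n.
f = 9222/44709 = 0.20626719; Var(ȳ) = 0.79373281·30700000/9222 = 2642.3332.
Var(Ŷ) = 44709² · 2642.3332 = 5.2817458 × 10^12.
SE(Ŷ) = √(5.2817458 × 10^12) = 2.298 × 10^6.

2.298 × 10^6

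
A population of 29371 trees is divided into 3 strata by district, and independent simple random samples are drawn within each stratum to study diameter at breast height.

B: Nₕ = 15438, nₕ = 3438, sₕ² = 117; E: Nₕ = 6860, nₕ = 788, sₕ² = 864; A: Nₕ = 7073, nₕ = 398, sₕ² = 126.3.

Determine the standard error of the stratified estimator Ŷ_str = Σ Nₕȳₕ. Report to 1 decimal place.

Var(Ŷ_str) = Σₕ Nₕ²(1 − fₕ)sₕ²/nₕ.
B: 15438²·(1 − 3438/15438)·117/3438 = 6.3045236 × 10^6.
E: 6860²·(1 − 788/6860)·864/788 = 4.5671303 × 10^7.
A: 7073²·(1 − 398/7073)·126.3/398 = 1.4982187 × 10^7.
Sum = 6.6958014 × 10^7.
SE = √(6.6958014 × 10^7) = 8182.8.

8182.8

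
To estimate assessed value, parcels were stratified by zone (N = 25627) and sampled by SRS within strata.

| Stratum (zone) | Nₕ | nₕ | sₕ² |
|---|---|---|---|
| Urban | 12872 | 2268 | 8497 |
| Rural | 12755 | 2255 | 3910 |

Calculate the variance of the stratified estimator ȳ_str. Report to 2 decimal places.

Var(ȳ_str) = Σₕ Wₕ²(1 − fₕ)sₕ²/nₕ with Wₕ = Nₕ/N, N = 25627.
Urban: Wₕ = 0.50228275; term = 0.50228275²·(1 − 0.17619640)·8497/2268 = 0.77865088.
Rural: Wₕ = 0.49771725; term = 0.49771725²·(1 − 0.17679341)·3910/2255 = 0.35359363.
Sum = 1.1322445.

1.13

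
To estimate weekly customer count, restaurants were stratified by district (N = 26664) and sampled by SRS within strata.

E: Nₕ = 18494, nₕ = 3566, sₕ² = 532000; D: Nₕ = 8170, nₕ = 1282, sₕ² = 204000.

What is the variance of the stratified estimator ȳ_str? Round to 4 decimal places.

Var(ȳ_str) = Σₕ Wₕ²(1 − fₕ)sₕ²/nₕ with Wₕ = Nₕ/N, N = 26664.
E: Wₕ = 0.69359436; term = 0.69359436²·(1 − 0.19281929)·532000/3566 = 57.931153.
D: Wₕ = 0.30640564; term = 0.30640564²·(1 − 0.15691554)·204000/1282 = 12.595248.
Sum = 70.526401.

70.5264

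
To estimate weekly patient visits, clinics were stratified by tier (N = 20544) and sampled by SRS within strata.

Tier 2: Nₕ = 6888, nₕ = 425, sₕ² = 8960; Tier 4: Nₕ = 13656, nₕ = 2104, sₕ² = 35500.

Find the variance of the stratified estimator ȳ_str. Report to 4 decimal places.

8.5303

Var(ȳ_str) = Σₕ Wₕ²(1 − fₕ)sₕ²/nₕ with Wₕ = Nₕ/N, N = 20544.
Tier 2: Wₕ = 0.33528037; term = 0.33528037²·(1 − 0.06170151)·8960/425 = 2.2237008.
Tier 4: Wₕ = 0.66471963; term = 0.66471963²·(1 − 0.15407147)·35500/2104 = 6.3065711.
Sum = 8.5302719.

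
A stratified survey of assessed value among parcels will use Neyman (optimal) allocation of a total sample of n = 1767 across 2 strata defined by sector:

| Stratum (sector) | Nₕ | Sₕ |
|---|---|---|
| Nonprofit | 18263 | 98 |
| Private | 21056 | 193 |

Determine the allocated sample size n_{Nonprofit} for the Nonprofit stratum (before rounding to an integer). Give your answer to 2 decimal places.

Neyman allocation: nₕ = n·NₕSₕ / Σⱼ NⱼSⱼ.
Σ NⱼSⱼ = 18263·98 + 21056·193 = 5.853582 × 10^6.
n_{Nonprofit} = 1767·18263·98 / (5.853582 × 10^6) = 540.27.

540.27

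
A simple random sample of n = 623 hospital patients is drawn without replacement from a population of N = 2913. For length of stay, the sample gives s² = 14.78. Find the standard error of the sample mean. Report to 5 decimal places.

Under SRS without replacement, Var(ȳ) = (1 − f)·s²/n with f = n/N = 623/2913 = 0.21386886.
Var(ȳ) = (1 − 0.21386886)·14.78/623 = 0.78613114·0.023723917 = 0.018650109.
SE(ȳ) = √(0.018650109) = 0.13657.

0.13657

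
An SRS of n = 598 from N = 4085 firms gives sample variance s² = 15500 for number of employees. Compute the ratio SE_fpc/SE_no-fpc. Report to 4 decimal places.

0.9239

f = n/N = 598/4085 = 0.14638923.
SE_no-fpc = √(s²/n) = 5.0911425; SE_fpc = √((1−f)s²/n) = 4.7037605.
Ratio = √(1−f) = 0.92391059.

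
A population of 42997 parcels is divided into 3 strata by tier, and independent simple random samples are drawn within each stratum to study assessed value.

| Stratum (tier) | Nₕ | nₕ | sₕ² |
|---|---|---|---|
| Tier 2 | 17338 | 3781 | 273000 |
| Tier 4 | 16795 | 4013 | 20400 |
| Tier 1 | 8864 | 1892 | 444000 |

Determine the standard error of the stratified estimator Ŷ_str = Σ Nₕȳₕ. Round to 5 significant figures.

Var(Ŷ_str) = Σₕ Nₕ²(1 − fₕ)sₕ²/nₕ.
Tier 2: 17338²·(1 − 3781/17338)·273000/3781 = 1.6971435 × 10^10.
Tier 4: 16795²·(1 − 4013/16795)·20400/4013 = 1.0912891 × 10^9.
Tier 1: 8864²·(1 − 1892/8864)·444000/1892 = 1.4502703 × 10^10.
Sum = 3.2565427 × 10^10.
SE = √(3.2565427 × 10^10) = 180460.

180460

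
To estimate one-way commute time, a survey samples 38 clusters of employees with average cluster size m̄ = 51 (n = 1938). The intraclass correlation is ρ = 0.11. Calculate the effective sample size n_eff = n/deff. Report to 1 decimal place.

298.2

deff = 1 + (51 − 1)·0.11 = 1 + 5.5 = 6.5.
n_eff = 1938 / 6.5 = 298.2.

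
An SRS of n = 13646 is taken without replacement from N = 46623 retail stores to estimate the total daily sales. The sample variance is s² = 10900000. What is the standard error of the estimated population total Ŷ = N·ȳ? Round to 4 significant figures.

1.108 × 10^6

Var(Ŷ) = N²·Var(ȳ) = N²·(1 − n/N)·s²/n.
f = 13646/46623 = 0.29268816; Var(ȳ) = 0.70731184·10900000/13646 = 564.97868.
Var(Ŷ) = 46623² · 564.97868 = 1.2280965 × 10^12.
SE(Ŷ) = √(1.2280965 × 10^12) = 1.108 × 10^6.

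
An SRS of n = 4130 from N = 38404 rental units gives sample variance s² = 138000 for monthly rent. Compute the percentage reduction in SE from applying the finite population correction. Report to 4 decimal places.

5.5299

f = n/N = 4130/38404 = 0.10754088.
SE_no-fpc = √(s²/n) = 5.7804882; SE_fpc = √((1−f)s²/n) = 5.4608303.
Ratio = √(1−f) = 0.94470054. Reduction = 100·(1 − 0.94470054) = 5.5299%.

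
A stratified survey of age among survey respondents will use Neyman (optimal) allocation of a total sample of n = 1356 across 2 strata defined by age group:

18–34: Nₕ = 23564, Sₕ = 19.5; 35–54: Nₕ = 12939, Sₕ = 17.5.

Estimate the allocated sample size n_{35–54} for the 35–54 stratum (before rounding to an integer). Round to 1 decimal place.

447.6

Neyman allocation: nₕ = n·NₕSₕ / Σⱼ NⱼSⱼ.
Σ NⱼSⱼ = 23564·19.5 + 12939·17.5 = 685930.5.
n_{35–54} = 1356·12939·17.5 / 685930.5 = 447.6.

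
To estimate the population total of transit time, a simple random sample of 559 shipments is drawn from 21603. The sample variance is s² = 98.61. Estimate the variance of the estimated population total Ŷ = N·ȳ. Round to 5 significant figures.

8.0196 × 10^7

Var(Ŷ) = N²·Var(ȳ) = N²·(1 − n/N)·s²/n.
f = 559/21603 = 0.02587604; Var(ȳ) = 0.97412396·98.61/559 = 0.17183965.
Var(Ŷ) = 21603² · 0.17183965 = 8.0195779 × 10^7.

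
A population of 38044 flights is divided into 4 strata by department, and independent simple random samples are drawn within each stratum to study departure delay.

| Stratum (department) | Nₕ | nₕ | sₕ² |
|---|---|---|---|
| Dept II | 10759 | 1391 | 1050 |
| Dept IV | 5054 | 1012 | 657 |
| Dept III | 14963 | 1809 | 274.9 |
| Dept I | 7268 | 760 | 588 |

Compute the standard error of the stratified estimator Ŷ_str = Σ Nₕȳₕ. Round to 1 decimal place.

12484.0

Var(Ŷ_str) = Σₕ Nₕ²(1 − fₕ)sₕ²/nₕ.
Dept II: 10759²·(1 − 1391/10759)·1050/1391 = 7.6081831 × 10^7.
Dept IV: 5054²·(1 − 1012/5054)·657/1012 = 1.3262225 × 10^7.
Dept III: 14963²·(1 − 1809/14963)·274.9/1809 = 2.9909743 × 10^7.
Dept I: 7268²·(1 − 760/7268)·588/760 = 3.6595375 × 10^7.
Sum = 1.5584917 × 10^8.
SE = √(1.5584917 × 10^8) = 12484.0.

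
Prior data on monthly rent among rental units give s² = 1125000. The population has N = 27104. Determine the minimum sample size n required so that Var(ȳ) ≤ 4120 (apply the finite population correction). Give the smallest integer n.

Without fpc, n₀ = s²/D = 1125000/4120 = 273.0583.
With fpc, (1 − n/N)·s²/n ≤ D requires n ≥ n₀/(1 + n₀/N) = 273.0583/(1 + 273.0583/27104) = 270.3348.
Rounding up, n = 271.

271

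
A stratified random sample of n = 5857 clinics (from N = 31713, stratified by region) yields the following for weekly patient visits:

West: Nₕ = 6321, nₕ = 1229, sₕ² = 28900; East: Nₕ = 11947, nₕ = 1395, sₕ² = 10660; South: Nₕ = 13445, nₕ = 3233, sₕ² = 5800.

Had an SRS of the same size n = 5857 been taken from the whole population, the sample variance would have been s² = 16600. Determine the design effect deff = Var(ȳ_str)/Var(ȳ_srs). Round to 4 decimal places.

Var(ȳ_str) = Σ Wₕ²(1−fₕ)sₕ²/nₕ with Wₕ = Nₕ/31713:
  West: (6321/31713)²·(1−1229/6321)·28900/1229 = 0.75256755
  East: (11947/31713)²·(1−1395/11947)·10660/1395 = 0.95785989
  South: (13445/31713)²·(1−3233/13445)·5800/3233 = 0.24491718
  → Var(ȳ_str) = 1.9553446.
Var(ȳ_srs) = (1 − 5857/31713)·16600/5857 = 2.3107708.
deff = 1.9553446 / 2.3107708 = 0.8462.

0.8462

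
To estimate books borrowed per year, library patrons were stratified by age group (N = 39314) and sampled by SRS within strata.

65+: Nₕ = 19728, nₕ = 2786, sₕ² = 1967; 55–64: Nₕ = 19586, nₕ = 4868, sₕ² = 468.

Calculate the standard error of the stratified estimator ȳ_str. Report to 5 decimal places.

0.41305

Var(ȳ_str) = Σₕ Wₕ²(1 − fₕ)sₕ²/nₕ with Wₕ = Nₕ/N, N = 39314.
65+: Wₕ = 0.50180597; term = 0.50180597²·(1 − 0.14122060)·1967/2786 = 0.15267802.
55–64: Wₕ = 0.49819403; term = 0.49819403²·(1 − 0.24854488)·468/4868 = 0.017930622.
Sum = 0.17060864.
SE = √(0.17060864) = 0.41305.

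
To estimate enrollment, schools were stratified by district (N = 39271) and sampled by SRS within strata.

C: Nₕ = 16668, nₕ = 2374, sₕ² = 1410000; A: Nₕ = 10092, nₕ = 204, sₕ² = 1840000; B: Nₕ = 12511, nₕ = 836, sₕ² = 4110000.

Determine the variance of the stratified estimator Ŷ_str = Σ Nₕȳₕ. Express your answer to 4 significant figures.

Var(Ŷ_str) = Σₕ Nₕ²(1 − fₕ)sₕ²/nₕ.
C: 16668²·(1 − 2374/16668)·1410000/2374 = 1.4150626 × 10^11.
A: 10092²·(1 − 204/10092)·1840000/204 = 9.0006392 × 10^11.
B: 12511²·(1 − 836/12511)·4110000/836 = 7.1809922 × 10^11.
Sum = 1.7596694 × 10^12.

1.760 × 10^12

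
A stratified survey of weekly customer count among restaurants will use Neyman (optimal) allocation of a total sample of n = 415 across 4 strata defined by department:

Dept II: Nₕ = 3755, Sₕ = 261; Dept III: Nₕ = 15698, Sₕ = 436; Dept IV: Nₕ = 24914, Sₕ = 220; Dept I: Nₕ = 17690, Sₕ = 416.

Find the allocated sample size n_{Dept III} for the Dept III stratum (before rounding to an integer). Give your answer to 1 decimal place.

Neyman allocation: nₕ = n·NₕSₕ / Σⱼ NⱼSⱼ.
Σ NⱼSⱼ = 3755·261 + 15698·436 + 24914·220 + 17690·416 = 2.0664503 × 10^7.
n_{Dept III} = 415·15698·436 / (2.0664503 × 10^7) = 137.5.

137.5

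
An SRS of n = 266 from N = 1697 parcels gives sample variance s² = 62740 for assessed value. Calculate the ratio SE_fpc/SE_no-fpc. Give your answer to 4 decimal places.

f = n/N = 266/1697 = 0.15674720.
SE_no-fpc = √(s²/n) = 15.357886; SE_fpc = √((1−f)s²/n) = 14.102962.
Ratio = √(1−f) = 0.91828797.

0.9183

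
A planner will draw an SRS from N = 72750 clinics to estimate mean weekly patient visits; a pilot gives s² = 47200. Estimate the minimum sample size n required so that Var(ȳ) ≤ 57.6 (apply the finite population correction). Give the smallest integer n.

811

Without fpc, n₀ = s²/D = 47200/57.6 = 819.4444.
With fpc, (1 − n/N)·s²/n ≤ D requires n ≥ n₀/(1 + n₀/N) = 819.4444/(1 + 819.4444/72750) = 810.3171.
Rounding up, n = 811.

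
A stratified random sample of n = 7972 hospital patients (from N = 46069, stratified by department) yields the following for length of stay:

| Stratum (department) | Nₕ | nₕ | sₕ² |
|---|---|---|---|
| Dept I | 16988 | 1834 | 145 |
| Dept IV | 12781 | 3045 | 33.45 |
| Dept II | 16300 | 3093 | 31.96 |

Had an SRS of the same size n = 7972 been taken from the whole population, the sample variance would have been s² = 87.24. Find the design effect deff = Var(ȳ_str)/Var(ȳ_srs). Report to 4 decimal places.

1.2467

Var(ȳ_str) = Σ Wₕ²(1−fₕ)sₕ²/nₕ with Wₕ = Nₕ/46069:
  Dept I: (16988/46069)²·(1−1834/16988)·145/1834 = 0.0095900448
  Dept IV: (12781/46069)²·(1−3045/12781)·33.45/3045 = 6.4407531 × 10^-4
  Dept II: (16300/46069)²·(1−3093/16300)·31.96/3093 = 0.001048096
  → Var(ȳ_str) = 0.011282216.
Var(ȳ_srs) = (1 − 7972/46069)·87.24/7972 = 0.0090496203.
deff = 0.011282216 / 0.0090496203 = 1.2467.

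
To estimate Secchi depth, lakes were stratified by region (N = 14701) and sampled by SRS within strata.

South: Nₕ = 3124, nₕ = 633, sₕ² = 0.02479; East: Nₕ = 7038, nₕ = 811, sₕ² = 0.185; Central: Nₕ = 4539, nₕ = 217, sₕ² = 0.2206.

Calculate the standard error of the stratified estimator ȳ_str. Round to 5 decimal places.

0.01183

Var(ȳ_str) = Σₕ Wₕ²(1 − fₕ)sₕ²/nₕ with Wₕ = Nₕ/N, N = 14701.
South: Wₕ = 0.21250255; term = 0.21250255²·(1 − 0.20262484)·0.02479/633 = 1.4101451 × 10^-6.
East: Wₕ = 0.47874294; term = 0.47874294²·(1 − 0.11523160)·0.185/811 = 4.6257829 × 10^-5.
Central: Wₕ = 0.30875451; term = 0.30875451²·(1 − 0.04780789)·0.2206/217 = 9.2277743 × 10^-5.
Sum = 1.3994572 × 10^-4.
SE = √(1.3994572 × 10^-4) = 0.01183.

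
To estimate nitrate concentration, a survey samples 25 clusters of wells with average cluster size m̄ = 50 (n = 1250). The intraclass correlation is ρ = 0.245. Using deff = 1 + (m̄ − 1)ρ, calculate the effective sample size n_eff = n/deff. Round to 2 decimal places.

deff = 1 + (50 − 1)·0.245 = 1 + 12.005 = 13.005.
n_eff = 1250 / 13.005 = 96.12.

96.12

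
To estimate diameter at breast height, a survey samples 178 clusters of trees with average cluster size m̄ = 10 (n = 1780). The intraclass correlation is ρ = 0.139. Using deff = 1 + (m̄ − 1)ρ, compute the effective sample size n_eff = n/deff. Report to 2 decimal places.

790.76

deff = 1 + (10 − 1)·0.139 = 1 + 1.251 = 2.251.
n_eff = 1780 / 2.251 = 790.76.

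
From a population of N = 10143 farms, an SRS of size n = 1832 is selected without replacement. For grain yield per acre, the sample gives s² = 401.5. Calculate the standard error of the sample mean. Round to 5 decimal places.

0.42376

Under SRS without replacement, Var(ȳ) = (1 − f)·s²/n with f = n/N = 1832/10143 = 0.18061717.
Var(ȳ) = (1 − 0.18061717)·401.5/1832 = 0.81938283·0.21915939 = 0.17957544.
SE(ȳ) = √(0.17957544) = 0.42376.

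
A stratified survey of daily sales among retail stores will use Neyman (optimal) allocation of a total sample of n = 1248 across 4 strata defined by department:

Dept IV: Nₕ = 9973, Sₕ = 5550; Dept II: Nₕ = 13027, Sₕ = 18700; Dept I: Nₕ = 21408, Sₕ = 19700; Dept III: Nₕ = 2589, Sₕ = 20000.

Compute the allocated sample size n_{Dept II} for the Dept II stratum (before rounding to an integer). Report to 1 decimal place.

Neyman allocation: nₕ = n·NₕSₕ / Σⱼ NⱼSⱼ.
Σ NⱼSⱼ = 9973·5550 + 13027·18700 + 21408·19700 + 2589·20000 = 7.7247265 × 10^8.
n_{Dept II} = 1248·13027·18700 / (7.7247265 × 10^8) = 393.6.

393.6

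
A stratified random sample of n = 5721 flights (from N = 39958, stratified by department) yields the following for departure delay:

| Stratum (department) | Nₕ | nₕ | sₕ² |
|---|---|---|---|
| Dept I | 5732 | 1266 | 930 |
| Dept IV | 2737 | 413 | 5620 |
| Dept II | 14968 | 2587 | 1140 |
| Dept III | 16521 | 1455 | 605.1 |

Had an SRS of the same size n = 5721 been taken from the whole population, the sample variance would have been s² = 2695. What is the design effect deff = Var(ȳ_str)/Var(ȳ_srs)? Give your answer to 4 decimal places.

Var(ȳ_str) = Σ Wₕ²(1−fₕ)sₕ²/nₕ with Wₕ = Nₕ/39958:
  Dept I: (5732/39958)²·(1−1266/5732)·930/1266 = 0.011777867
  Dept IV: (2737/39958)²·(1−413/2737)·5620/413 = 0.054211285
  Dept II: (14968/39958)²·(1−2587/14968)·1140/2587 = 0.051147032
  Dept III: (16521/39958)²·(1−1455/16521)·605.1/1455 = 0.064832231
  → Var(ȳ_str) = 0.18196842.
Var(ȳ_srs) = (1 − 5721/39958)·2695/5721 = 0.40362567.
deff = 0.18196842 / 0.40362567 = 0.4508.

0.4508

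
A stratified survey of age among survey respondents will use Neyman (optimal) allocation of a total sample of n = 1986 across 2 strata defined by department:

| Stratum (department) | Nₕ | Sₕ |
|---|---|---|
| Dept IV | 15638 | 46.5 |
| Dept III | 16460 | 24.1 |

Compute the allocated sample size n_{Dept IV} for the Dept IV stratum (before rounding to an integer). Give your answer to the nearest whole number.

Neyman allocation: nₕ = n·NₕSₕ / Σⱼ NⱼSⱼ.
Σ NⱼSⱼ = 15638·46.5 + 16460·24.1 = 1.123853 × 10^6.
n_{Dept IV} = 1986·15638·46.5 / (1.123853 × 10^6) = 1285.

1285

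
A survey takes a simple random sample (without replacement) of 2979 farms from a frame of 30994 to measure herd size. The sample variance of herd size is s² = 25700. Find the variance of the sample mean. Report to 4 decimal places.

7.7979

Under SRS without replacement, Var(ȳ) = (1 − f)·s²/n with f = n/N = 2979/30994 = 0.09611538.
Var(ȳ) = (1 − 0.09611538)·25700/2979 = 0.90388462·8.6270561 = 7.7978633.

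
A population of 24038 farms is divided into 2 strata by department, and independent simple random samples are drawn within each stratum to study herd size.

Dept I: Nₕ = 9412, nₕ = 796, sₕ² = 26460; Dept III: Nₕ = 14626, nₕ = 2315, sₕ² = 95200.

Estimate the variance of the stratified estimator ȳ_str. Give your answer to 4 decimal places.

Var(ȳ_str) = Σₕ Wₕ²(1 − fₕ)sₕ²/nₕ with Wₕ = Nₕ/N, N = 24038.
Dept I: Wₕ = 0.39154672; term = 0.39154672²·(1 − 0.08457289)·26460/796 = 4.6651726.
Dept III: Wₕ = 0.60845328; term = 0.60845328²·(1 − 0.15827978)·95200/2315 = 12.814693.
Sum = 17.479866.

17.4799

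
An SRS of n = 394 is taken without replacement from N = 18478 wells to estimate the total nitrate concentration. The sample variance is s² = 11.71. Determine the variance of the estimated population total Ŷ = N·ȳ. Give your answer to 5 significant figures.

9.9314 × 10^6

Var(Ŷ) = N²·Var(ȳ) = N²·(1 − n/N)·s²/n.
f = 394/18478 = 0.02132265; Var(ȳ) = 0.97867735·11.71/394 = 0.029087086.
Var(Ŷ) = 18478² · 0.029087086 = 9.9313924 × 10^6.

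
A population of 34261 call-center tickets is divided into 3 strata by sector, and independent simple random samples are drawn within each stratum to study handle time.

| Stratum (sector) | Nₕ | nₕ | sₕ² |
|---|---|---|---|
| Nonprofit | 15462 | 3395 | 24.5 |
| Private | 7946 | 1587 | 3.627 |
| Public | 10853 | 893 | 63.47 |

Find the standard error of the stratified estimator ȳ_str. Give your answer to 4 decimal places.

Var(ȳ_str) = Σₕ Wₕ²(1 − fₕ)sₕ²/nₕ with Wₕ = Nₕ/N, N = 34261.
Nonprofit: Wₕ = 0.45130031; term = 0.45130031²·(1 − 0.21957056)·24.5/3395 = 0.0011470734.
Private: Wₕ = 0.23192551; term = 0.23192551²·(1 − 0.19972313)·3.627/1587 = 9.8380255 × 10^-5.
Public: Wₕ = 0.31677417; term = 0.31677417²·(1 − 0.08228140)·63.47/893 = 0.0065452481.
Sum = 0.0077907018.
SE = √(0.0077907018) = 0.0883.

0.0883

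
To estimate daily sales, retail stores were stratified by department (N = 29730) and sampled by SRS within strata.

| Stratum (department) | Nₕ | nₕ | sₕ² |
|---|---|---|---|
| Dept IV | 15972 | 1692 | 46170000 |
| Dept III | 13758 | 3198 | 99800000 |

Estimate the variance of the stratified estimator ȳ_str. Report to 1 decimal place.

12170.9

Var(ȳ_str) = Σₕ Wₕ²(1 − fₕ)sₕ²/nₕ with Wₕ = Nₕ/N, N = 29730.
Dept IV: Wₕ = 0.53723512; term = 0.53723512²·(1 − 0.10593539)·46170000/1692 = 7041.3707.
Dept III: Wₕ = 0.46276488; term = 0.46276488²·(1 − 0.23244658)·99800000/3198 = 5129.5762.
Sum = 12170.947.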